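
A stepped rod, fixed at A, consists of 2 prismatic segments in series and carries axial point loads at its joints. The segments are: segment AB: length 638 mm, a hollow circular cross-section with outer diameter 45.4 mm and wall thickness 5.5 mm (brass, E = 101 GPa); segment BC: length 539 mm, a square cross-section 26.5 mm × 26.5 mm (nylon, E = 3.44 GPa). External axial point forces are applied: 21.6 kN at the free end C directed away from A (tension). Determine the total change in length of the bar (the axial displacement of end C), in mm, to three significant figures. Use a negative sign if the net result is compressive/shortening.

Internal axial forces (sectioning from the free end, tension +): N_BC = 21.6 kN, N_AB = 21.6 kN.
A_AB = 689.4 mm².
A_BC = 702.2 mm².
δ_AB = 21600·638/(689.4·101000) = 0.1979 mm
δ_BC = 21600·539/(702.2·3440) = 4.819 mm
δ = Σδ_i = 5.017 mm.

5.02 mm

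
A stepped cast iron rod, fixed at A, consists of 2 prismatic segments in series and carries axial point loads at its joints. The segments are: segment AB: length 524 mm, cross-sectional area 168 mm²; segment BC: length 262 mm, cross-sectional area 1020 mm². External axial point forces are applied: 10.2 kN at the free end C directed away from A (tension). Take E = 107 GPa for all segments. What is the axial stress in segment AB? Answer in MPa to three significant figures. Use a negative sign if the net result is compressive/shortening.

Internal axial forces (sectioning from the free end, tension +): N_BC = 10.2 kN, N_AB = 10.2 kN.
σ_AB = N_AB/A_AB = 10200/168 = 60.71 MPa.

60.7 MPa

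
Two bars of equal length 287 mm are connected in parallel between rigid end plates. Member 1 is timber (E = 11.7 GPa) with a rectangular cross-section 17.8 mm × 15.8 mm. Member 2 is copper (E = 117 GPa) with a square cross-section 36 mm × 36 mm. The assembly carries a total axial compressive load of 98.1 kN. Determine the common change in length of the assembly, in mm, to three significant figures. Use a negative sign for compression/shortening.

A_1 = 281.2 mm².
A_2 = 1296 mm².
Equal strain + equilibrium ⇒ each member carries load in proportion to AE: A₁E₁ = 3291000 N, A₂E₂ = 151600000 N, ΣAE = 154900000 N.
δ = PL/ΣAE = -98100·287/154900000 = -0.1817 mm.

-0.182 mm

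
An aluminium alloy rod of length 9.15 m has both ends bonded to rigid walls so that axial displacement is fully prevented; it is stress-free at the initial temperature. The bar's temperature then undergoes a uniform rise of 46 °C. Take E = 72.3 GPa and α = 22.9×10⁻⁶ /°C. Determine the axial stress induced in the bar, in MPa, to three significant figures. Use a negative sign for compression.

-76.2 MPa

Free thermal expansion αLΔT = 22.9e-6 · 9150 · 46 = 9.639 mm.
The walls impose strain ε = −(9.639)/9150 = -1.0534e-03; σ = Eε = 72300 · -1.0534e-03 = -76.16 MPa.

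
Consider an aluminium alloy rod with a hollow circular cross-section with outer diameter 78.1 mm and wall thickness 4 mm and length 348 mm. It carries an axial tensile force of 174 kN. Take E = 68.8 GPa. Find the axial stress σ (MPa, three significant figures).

A = 931.2 mm².
σ = N/A = 174000/931.2 = 186.9 MPa.

187 MPa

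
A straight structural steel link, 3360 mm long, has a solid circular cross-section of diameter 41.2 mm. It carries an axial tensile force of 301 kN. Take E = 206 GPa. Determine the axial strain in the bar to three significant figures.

A = 1333 mm².
σ = N/A = 225.8 MPa; ε = σ/E = 225.8/206000 = 1.096e-03.

0.00110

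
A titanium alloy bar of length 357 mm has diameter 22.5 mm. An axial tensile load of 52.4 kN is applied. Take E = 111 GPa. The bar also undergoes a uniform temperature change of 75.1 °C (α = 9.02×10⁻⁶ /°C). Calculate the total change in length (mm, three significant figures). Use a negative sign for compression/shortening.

0.666 mm

A = 397.6 mm².
δ_mech = NL/(AE) = 52400·357/(397.6·111000) = 0.4239 mm.
δ_thermal = αLΔT = 9.02e-6·357·75.1 = 0.2418 mm.
δ = δ_mech + δ_thermal = 0.6657 mm.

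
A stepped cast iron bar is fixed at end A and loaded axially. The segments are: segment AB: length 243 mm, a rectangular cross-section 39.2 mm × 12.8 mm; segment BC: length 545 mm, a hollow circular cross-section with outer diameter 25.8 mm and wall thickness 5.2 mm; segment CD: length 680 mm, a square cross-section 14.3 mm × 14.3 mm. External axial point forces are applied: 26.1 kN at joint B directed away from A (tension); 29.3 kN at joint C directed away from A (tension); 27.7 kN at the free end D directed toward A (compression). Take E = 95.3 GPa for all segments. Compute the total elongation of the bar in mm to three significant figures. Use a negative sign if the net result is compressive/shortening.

Internal axial forces (sectioning from the free end, tension +): N_CD = -27.7 kN, N_BC = 1.6 kN, N_AB = 27.7 kN.
A_AB = 501.8 mm².
A_BC = 336.5 mm².
A_CD = 204.5 mm².
δ_AB = 27700·243/(501.8·95300) = 0.1408 mm
δ_BC = 1600·545/(336.5·95300) = 0.02719 mm
δ_CD = -27700·680/(204.5·95300) = -0.9665 mm
δ = Σδ_i = -0.7986 mm.

-0.799 mm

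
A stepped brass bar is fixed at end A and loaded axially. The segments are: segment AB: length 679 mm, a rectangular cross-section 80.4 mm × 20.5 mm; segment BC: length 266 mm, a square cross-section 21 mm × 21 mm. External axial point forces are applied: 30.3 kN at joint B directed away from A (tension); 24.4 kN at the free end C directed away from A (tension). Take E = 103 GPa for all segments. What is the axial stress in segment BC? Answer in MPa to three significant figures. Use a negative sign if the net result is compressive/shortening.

Internal axial forces (sectioning from the free end, tension +): N_BC = 24.4 kN, N_AB = 54.7 kN.
A_BC = 441 mm².
σ_BC = N_BC/A_BC = 24400/441 = 55.33 MPa.

55.3 MPa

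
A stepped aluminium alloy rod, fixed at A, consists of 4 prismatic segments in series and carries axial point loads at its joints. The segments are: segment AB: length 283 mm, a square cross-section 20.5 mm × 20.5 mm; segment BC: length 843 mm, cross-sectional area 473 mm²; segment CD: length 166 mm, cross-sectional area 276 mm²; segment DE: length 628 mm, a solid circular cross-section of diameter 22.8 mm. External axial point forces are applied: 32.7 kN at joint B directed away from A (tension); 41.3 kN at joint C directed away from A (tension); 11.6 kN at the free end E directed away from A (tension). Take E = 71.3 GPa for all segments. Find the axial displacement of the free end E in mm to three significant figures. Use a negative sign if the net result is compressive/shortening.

Internal axial forces (sectioning from the free end, tension +): N_DE = 11.6 kN, N_CD = 11.6 kN, N_BC = 52.9 kN, N_AB = 85.6 kN.
A_AB = 420.2 mm².
A_DE = 408.3 mm².
δ_AB = 85600·283/(420.2·71300) = 0.8085 mm
δ_BC = 52900·843/(473·71300) = 1.322 mm
δ_CD = 11600·166/(276·71300) = 0.09785 mm
δ_DE = 11600·628/(408.3·71300) = 0.2502 mm
δ = Σδ_i = 2.479 mm.

2.48 mm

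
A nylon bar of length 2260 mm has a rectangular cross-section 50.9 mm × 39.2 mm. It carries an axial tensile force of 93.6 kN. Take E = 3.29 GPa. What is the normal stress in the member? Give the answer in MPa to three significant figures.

46.9 MPa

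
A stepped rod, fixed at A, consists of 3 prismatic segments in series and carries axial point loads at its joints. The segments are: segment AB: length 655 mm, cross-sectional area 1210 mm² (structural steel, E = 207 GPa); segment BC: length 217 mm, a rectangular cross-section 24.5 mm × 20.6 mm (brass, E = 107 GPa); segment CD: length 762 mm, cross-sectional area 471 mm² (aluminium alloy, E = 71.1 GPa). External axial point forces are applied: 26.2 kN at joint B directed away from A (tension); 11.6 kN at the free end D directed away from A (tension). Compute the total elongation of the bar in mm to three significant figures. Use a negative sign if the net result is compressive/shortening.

0.409 mm

Internal axial forces (sectioning from the free end, tension +): N_CD = 11.6 kN, N_BC = 11.6 kN, N_AB = 37.8 kN.
A_BC = 504.7 mm².
δ_AB = 37800·655/(1210·207000) = 0.09885 mm
δ_BC = 11600·217/(504.7·107000) = 0.04661 mm
δ_CD = 11600·762/(471·71100) = 0.264 mm
δ = Σδ_i = 0.4094 mm.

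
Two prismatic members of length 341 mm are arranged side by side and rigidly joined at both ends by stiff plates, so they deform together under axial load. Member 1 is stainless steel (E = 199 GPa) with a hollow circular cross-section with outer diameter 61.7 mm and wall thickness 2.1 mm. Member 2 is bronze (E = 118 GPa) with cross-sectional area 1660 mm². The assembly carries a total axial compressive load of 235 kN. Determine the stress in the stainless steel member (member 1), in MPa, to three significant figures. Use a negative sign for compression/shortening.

-171 MPa

A_1 = 393.2 mm².
Equal strain + equilibrium ⇒ each member carries load in proportion to AE: A₁E₁ = 78250000 N, A₂E₂ = 195900000 N, ΣAE = 274100000 N.
σ₁ = P·E₁/ΣAE = -235000·199000/274100000 = -170.6 MPa.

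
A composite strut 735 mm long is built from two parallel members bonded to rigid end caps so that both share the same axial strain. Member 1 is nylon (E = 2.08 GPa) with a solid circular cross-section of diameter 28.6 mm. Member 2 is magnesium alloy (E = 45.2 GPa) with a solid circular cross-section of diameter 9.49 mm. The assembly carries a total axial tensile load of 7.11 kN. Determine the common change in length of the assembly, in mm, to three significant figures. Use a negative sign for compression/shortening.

1.15 mm

A_1 = 642.4 mm².
A_2 = 70.73 mm².
Equal strain + equilibrium ⇒ each member carries load in proportion to AE: A₁E₁ = 1336000 N, A₂E₂ = 3197000 N, ΣAE = 4533000 N.
δ = PL/ΣAE = 7110·735/4533000 = 1.153 mm.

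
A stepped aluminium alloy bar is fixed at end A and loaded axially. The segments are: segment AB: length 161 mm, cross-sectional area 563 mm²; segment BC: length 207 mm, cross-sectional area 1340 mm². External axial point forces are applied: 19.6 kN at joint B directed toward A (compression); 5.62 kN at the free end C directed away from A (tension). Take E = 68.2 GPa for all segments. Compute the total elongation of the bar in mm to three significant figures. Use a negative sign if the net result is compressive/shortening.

-0.0459 mm

Internal axial forces (sectioning from the free end, tension +): N_BC = 5.62 kN, N_AB = -13.98 kN.
δ_AB = -13980·161/(563·68200) = -0.05862 mm
δ_BC = 5620·207/(1340·68200) = 0.01273 mm
δ = Σδ_i = -0.04589 mm.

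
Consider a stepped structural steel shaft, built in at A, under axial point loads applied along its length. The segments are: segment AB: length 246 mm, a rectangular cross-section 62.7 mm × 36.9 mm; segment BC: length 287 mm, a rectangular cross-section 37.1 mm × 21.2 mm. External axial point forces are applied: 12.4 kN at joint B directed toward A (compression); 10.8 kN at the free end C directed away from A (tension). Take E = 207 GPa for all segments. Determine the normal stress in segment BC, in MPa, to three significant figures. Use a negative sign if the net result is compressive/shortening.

Internal axial forces (sectioning from the free end, tension +): N_BC = 10.8 kN, N_AB = -1.6 kN.
A_BC = 786.5 mm².
σ_BC = N_BC/A_BC = 10800/786.5 = 13.73 MPa.

13.7 MPa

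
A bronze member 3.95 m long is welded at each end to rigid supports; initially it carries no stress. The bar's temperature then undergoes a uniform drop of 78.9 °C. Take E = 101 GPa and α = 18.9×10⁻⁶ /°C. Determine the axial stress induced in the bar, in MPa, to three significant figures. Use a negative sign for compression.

Free thermal expansion αLΔT = 18.9e-6 · 3950 · -78.9 = -5.89 mm.
The walls impose strain ε = −(-5.89)/3950 = 1.4912e-03; σ = Eε = 101000 · 1.4912e-03 = 150.6 MPa.

151 MPa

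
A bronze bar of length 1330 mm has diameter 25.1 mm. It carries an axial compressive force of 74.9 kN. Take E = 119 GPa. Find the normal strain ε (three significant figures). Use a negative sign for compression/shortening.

-0.00127

A = 494.8 mm².
σ = N/A = -151.4 MPa; ε = σ/E = -151.4/119000 = -1.272e-03.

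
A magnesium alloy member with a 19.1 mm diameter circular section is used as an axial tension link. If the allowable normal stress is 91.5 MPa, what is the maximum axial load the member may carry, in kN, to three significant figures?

26.2 kN

A = 286.5 mm².
P_max = σ_allow · A = 91.5 · 286.5 = 26220 N = 26.22 kN.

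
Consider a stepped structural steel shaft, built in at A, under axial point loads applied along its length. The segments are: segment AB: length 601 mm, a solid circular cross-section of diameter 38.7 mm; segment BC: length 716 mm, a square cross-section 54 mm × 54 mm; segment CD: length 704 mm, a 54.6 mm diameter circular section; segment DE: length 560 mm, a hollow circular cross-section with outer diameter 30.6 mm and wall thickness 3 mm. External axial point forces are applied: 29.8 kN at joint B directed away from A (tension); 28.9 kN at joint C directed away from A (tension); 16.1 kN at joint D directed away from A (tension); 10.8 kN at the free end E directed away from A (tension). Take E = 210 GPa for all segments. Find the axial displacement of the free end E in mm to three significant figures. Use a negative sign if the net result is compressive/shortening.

0.423 mm

Internal axial forces (sectioning from the free end, tension +): N_DE = 10.8 kN, N_CD = 26.9 kN, N_BC = 55.8 kN, N_AB = 85.6 kN.
A_AB = 1176 mm².
A_BC = 2916 mm².
A_CD = 2341 mm².
A_DE = 260.1 mm².
δ_AB = 85600·601/(1176·210000) = 0.2083 mm
δ_BC = 55800·716/(2916·210000) = 0.06524 mm
δ_CD = 26900·704/(2341·210000) = 0.03852 mm
δ_DE = 10800·560/(260.1·210000) = 0.1107 mm
δ = Σδ_i = 0.4227 mm.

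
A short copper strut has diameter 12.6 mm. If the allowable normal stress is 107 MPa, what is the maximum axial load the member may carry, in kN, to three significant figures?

13.3 kN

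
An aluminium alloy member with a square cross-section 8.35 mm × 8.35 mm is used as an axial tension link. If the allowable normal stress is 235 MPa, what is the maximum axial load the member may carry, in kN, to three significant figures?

A = 69.72 mm².
P_max = σ_allow · A = 235 · 69.72 = 16380 N = 16.38 kN.

16.4 kN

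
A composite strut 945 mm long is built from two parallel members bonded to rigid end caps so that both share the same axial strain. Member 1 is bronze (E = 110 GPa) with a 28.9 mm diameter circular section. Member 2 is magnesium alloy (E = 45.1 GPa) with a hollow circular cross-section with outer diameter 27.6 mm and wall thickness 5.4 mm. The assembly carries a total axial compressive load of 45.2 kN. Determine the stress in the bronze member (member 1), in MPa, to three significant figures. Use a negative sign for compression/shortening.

-55.8 MPa

A_1 = 656 mm².
A_2 = 376.6 mm².
Equal strain + equilibrium ⇒ each member carries load in proportion to AE: A₁E₁ = 72160000 N, A₂E₂ = 16990000 N, ΣAE = 89140000 N.
σ₁ = P·E₁/ΣAE = -45200·110000/89140000 = -55.78 MPa.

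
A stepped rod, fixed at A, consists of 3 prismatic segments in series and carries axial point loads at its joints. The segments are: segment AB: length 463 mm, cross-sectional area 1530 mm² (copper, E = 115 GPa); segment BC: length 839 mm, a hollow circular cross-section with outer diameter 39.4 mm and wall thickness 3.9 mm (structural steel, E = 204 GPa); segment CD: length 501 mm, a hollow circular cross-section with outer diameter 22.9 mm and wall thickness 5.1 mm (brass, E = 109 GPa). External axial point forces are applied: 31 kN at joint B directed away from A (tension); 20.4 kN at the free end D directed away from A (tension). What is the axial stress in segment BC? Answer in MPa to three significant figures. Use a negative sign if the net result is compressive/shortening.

46.9 MPa

Internal axial forces (sectioning from the free end, tension +): N_CD = 20.4 kN, N_BC = 20.4 kN, N_AB = 51.4 kN.
A_BC = 435 mm².
σ_BC = N_BC/A_BC = 20400/435 = 46.9 MPa.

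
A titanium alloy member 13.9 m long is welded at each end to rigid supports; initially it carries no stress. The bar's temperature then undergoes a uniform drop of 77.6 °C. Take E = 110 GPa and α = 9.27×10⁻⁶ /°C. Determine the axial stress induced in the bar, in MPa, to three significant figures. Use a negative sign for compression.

79.1 MPa

Free thermal expansion αLΔT = 9.27e-6 · 13900 · -77.6 = -9.999 mm.
The walls impose strain ε = −(-9.999)/13900 = 7.1935e-04; σ = Eε = 110000 · 7.1935e-04 = 79.13 MPa.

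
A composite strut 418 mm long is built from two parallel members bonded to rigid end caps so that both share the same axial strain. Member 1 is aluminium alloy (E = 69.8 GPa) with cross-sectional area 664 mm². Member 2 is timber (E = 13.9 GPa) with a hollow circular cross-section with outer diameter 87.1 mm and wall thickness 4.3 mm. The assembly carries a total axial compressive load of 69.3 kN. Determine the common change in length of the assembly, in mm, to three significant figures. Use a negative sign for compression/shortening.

-0.468 mm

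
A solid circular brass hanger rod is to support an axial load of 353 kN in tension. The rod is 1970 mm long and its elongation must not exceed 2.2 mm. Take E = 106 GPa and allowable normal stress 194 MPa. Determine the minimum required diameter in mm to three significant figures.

61.6 mm

Required area A ≥ P/σ_allow = 353000/194 = 1820 mm².
For a solid circular section, d ≥ √(4A/π) = 48.13 mm.
Elongation limit: A ≥ PL/(Eδ_allow) = 353000·1970/(106000·2.2) = 2982 mm² ⇒ d ≥ 61.62 mm.
The elongation limit governs.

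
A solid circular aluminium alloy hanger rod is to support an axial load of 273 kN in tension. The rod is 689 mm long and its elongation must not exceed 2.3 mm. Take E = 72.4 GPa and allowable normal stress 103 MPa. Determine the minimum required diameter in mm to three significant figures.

58.1 mm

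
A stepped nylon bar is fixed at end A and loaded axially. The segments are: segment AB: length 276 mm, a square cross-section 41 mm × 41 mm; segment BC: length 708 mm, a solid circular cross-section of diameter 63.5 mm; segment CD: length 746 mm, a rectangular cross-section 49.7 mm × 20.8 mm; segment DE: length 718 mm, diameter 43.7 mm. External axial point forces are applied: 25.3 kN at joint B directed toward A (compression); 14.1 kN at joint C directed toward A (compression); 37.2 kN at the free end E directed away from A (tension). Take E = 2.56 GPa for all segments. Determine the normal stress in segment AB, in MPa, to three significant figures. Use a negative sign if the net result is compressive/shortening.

Internal axial forces (sectioning from the free end, tension +): N_DE = 37.2 kN, N_CD = 37.2 kN, N_BC = 23.1 kN, N_AB = -2.2 kN.
A_AB = 1681 mm².
σ_AB = N_AB/A_AB = -2200/1681 = -1.309 MPa.

-1.31 MPa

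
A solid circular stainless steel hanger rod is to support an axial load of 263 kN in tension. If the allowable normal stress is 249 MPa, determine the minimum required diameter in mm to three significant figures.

Required area A ≥ P/σ_allow = 263000/249 = 1056 mm².
For a solid circular section, d ≥ √(4A/π) = 36.67 mm.

36.7 mm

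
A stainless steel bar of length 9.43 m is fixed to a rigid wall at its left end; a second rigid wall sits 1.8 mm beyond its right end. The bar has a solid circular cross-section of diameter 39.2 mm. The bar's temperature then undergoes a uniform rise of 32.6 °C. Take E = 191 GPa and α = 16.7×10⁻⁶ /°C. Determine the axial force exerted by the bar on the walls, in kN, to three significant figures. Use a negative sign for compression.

Free thermal expansion αLΔT = 16.7e-6 · 9430 · 32.6 = 5.134 mm.
The walls engage after the gap closes; constrained expansion = 5.134 − 1.8 = 3.334 mm.
The walls impose strain ε = −(3.334)/9430 = -3.5354e-04; σ = Eε = 191000 · -3.5354e-04 = -67.53 MPa.
Wall reaction R = σ·A = -67.53·1207 = -81500 N = -81.5 kN.

-81.5 kN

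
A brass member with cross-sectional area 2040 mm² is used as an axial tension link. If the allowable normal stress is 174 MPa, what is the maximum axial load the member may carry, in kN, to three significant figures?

355 kN

P_max = σ_allow · A = 174 · 2040 = 355000 N = 355 kN.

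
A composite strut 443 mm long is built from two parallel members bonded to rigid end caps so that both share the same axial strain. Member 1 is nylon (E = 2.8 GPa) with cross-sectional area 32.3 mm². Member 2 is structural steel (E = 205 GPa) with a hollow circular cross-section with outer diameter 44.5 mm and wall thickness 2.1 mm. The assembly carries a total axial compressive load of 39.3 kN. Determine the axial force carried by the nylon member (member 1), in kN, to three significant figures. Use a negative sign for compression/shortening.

-0.0619 kN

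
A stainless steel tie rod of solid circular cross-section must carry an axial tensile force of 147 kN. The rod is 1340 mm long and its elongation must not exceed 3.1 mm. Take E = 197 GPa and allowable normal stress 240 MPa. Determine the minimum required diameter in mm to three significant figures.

27.9 mm

Required area A ≥ P/σ_allow = 147000/240 = 612.5 mm².
For a solid circular section, d ≥ √(4A/π) = 27.93 mm.
Elongation limit: A ≥ PL/(Eδ_allow) = 147000·1340/(197000·3.1) = 322.5 mm² ⇒ d ≥ 20.27 mm.
The stress limit governs.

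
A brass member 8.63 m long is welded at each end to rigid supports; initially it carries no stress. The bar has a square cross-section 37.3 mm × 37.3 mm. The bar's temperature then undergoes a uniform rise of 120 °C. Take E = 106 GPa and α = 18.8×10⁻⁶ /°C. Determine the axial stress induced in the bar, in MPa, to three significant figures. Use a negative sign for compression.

Free thermal expansion αLΔT = 18.8e-6 · 8630 · 120 = 19.47 mm.
The walls impose strain ε = −(19.47)/8630 = -2.2560e-03; σ = Eε = 106000 · -2.2560e-03 = -239.1 MPa.

-239 MPa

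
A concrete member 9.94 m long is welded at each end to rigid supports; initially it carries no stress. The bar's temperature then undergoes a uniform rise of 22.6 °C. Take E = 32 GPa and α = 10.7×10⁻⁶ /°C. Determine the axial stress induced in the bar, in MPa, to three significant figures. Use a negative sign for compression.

Free thermal expansion αLΔT = 10.7e-6 · 9940 · 22.6 = 2.404 mm.
The walls impose strain ε = −(2.404)/9940 = -2.4182e-04; σ = Eε = 32000 · -2.4182e-04 = -7.738 MPa.

-7.74 MPa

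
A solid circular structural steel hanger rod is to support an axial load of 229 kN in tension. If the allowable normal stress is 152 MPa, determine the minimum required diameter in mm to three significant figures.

Required area A ≥ P/σ_allow = 229000/152 = 1507 mm².
For a solid circular section, d ≥ √(4A/π) = 43.8 mm.

43.8 mm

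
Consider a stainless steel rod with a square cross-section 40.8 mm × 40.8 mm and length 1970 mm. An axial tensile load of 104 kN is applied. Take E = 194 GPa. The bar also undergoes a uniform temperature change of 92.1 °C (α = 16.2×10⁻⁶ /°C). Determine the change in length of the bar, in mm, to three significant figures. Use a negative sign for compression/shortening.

3.57 mm

A = 1665 mm².
δ_mech = NL/(AE) = 104000·1970/(1665·194000) = 0.6344 mm.
δ_thermal = αLΔT = 16.2e-6·1970·92.1 = 2.939 mm.
δ = δ_mech + δ_thermal = 3.574 mm.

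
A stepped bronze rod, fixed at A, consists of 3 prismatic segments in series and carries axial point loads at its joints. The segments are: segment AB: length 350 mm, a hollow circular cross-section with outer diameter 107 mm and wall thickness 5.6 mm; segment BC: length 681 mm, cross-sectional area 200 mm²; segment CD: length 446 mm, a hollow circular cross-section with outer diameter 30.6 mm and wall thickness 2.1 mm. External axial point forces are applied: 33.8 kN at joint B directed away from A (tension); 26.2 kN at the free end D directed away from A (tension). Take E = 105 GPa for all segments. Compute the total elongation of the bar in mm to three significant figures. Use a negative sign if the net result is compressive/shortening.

1.55 mm

Internal axial forces (sectioning from the free end, tension +): N_CD = 26.2 kN, N_BC = 26.2 kN, N_AB = 60 kN.
A_AB = 1784 mm².
A_CD = 188 mm².
δ_AB = 60000·350/(1784·105000) = 0.1121 mm
δ_BC = 26200·681/(200·105000) = 0.8496 mm
δ_CD = 26200·446/(188·105000) = 0.5919 mm
δ = Σδ_i = 1.554 mm.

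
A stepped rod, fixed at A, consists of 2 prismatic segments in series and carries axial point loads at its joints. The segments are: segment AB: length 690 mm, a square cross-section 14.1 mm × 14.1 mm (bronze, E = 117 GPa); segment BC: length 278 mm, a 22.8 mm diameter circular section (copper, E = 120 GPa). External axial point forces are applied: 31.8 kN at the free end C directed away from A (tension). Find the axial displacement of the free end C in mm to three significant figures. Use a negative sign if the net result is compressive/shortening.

Internal axial forces (sectioning from the free end, tension +): N_BC = 31.8 kN, N_AB = 31.8 kN.
A_AB = 198.8 mm².
A_BC = 408.3 mm².
δ_AB = 31800·690/(198.8·117000) = 0.9433 mm
δ_BC = 31800·278/(408.3·120000) = 0.1804 mm
δ = Σδ_i = 1.124 mm.

1.12 mm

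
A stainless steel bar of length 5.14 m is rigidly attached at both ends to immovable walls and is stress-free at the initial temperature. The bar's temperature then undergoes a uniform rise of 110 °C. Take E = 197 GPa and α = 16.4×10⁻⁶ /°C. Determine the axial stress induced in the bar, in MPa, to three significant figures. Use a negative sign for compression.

Free thermal expansion αLΔT = 16.4e-6 · 5140 · 110 = 9.273 mm.
The walls impose strain ε = −(9.273)/5140 = -1.8040e-03; σ = Eε = 197000 · -1.8040e-03 = -355.4 MPa.

-355 MPa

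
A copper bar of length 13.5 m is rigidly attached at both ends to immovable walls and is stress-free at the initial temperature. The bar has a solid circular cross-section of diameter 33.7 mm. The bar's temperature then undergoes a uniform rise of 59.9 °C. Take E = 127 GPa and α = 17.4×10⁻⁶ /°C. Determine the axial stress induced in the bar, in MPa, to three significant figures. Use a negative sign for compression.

Free thermal expansion αLΔT = 17.4e-6 · 13500 · 59.9 = 14.07 mm.
The walls impose strain ε = −(14.07)/13500 = -1.0423e-03; σ = Eε = 127000 · -1.0423e-03 = -132.4 MPa.

-132 MPa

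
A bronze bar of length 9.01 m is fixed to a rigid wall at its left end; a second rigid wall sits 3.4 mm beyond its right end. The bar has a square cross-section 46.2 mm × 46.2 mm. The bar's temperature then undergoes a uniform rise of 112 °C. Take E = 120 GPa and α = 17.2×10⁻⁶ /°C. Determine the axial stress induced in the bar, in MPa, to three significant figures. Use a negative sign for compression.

-186 MPa

Free thermal expansion αLΔT = 17.2e-6 · 9010 · 112 = 17.36 mm.
The walls engage after the gap closes; constrained expansion = 17.36 − 3.4 = 13.96 mm.
The walls impose strain ε = −(13.96)/9010 = -1.5490e-03; σ = Eε = 120000 · -1.5490e-03 = -185.9 MPa.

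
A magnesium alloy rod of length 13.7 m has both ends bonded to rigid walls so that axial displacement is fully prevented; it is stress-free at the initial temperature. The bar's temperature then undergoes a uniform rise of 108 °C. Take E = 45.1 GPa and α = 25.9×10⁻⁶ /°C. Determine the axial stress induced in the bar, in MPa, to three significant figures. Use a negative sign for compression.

Free thermal expansion αLΔT = 25.9e-6 · 13700 · 108 = 38.32 mm.
The walls impose strain ε = −(38.32)/13700 = -2.7972e-03; σ = Eε = 45100 · -2.7972e-03 = -126.2 MPa.

-126 MPa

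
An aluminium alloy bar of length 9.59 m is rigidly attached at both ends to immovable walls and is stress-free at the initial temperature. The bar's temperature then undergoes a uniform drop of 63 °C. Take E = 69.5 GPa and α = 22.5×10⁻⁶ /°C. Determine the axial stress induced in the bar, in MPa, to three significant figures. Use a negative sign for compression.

98.5 MPa

Free thermal expansion αLΔT = 22.5e-6 · 9590 · -63 = -13.59 mm.
The walls impose strain ε = −(-13.59)/9590 = 1.4175e-03; σ = Eε = 69500 · 1.4175e-03 = 98.52 MPa.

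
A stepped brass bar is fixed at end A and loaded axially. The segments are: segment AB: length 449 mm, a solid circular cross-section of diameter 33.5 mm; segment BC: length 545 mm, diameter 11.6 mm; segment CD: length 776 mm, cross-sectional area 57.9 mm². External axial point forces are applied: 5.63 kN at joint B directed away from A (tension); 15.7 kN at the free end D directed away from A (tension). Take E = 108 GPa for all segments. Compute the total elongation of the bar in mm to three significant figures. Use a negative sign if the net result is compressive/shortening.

2.80 mm

Internal axial forces (sectioning from the free end, tension +): N_CD = 15.7 kN, N_BC = 15.7 kN, N_AB = 21.33 kN.
A_AB = 881.4 mm².
A_BC = 105.7 mm².
δ_AB = 21330·449/(881.4·108000) = 0.1006 mm
δ_BC = 15700·545/(105.7·108000) = 0.7497 mm
δ_CD = 15700·776/(57.9·108000) = 1.948 mm
δ = Σδ_i = 2.799 mm.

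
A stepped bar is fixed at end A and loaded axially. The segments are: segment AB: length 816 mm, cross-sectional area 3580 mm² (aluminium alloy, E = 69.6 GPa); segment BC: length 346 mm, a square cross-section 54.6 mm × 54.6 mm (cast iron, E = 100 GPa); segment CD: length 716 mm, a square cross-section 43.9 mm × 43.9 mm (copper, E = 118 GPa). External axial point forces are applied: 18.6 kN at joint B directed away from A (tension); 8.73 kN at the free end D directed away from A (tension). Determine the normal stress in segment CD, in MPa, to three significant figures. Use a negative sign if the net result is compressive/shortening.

4.53 MPa

Internal axial forces (sectioning from the free end, tension +): N_CD = 8.73 kN, N_BC = 8.73 kN, N_AB = 27.33 kN.
A_CD = 1927 mm².
σ_CD = N_CD/A_CD = 8730/1927 = 4.53 MPa.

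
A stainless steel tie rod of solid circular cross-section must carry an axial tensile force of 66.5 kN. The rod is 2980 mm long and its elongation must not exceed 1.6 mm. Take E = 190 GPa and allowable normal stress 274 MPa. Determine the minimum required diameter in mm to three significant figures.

28.8 mm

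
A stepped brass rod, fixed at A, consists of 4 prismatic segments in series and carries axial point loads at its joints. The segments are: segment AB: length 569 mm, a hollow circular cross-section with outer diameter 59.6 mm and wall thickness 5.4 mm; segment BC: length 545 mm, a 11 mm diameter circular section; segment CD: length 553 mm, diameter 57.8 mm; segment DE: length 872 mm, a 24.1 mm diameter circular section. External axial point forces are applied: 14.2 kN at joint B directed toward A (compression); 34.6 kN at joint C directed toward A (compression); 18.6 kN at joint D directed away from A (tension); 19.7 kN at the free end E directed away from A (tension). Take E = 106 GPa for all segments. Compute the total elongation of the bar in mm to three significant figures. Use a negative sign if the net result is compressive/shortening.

Internal axial forces (sectioning from the free end, tension +): N_DE = 19.7 kN, N_CD = 38.3 kN, N_BC = 3.7 kN, N_AB = -10.5 kN.
A_AB = 919.5 mm².
A_BC = 95.03 mm².
A_CD = 2624 mm².
A_DE = 456.2 mm².
δ_AB = -10500·569/(919.5·106000) = -0.0613 mm
δ_BC = 3700·545/(95.03·106000) = 0.2002 mm
δ_CD = 38300·553/(2624·106000) = 0.07615 mm
δ_DE = 19700·872/(456.2·106000) = 0.3553 mm
δ = Σδ_i = 0.5703 mm.

0.570 mm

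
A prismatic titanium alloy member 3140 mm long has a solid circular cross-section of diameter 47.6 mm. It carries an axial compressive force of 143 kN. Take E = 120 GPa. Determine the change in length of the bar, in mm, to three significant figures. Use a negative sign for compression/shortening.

-2.10 mm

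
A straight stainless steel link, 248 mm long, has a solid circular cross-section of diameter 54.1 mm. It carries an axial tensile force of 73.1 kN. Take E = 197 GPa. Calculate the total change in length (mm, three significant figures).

A = 2299 mm².
δ_mech = NL/(AE) = 73100·248/(2299·197000) = 0.04003 mm.

0.0400 mm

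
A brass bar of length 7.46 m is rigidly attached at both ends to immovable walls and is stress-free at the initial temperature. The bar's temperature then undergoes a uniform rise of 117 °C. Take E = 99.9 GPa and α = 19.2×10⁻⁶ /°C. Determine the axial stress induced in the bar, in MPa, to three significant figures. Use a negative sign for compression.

-224 MPa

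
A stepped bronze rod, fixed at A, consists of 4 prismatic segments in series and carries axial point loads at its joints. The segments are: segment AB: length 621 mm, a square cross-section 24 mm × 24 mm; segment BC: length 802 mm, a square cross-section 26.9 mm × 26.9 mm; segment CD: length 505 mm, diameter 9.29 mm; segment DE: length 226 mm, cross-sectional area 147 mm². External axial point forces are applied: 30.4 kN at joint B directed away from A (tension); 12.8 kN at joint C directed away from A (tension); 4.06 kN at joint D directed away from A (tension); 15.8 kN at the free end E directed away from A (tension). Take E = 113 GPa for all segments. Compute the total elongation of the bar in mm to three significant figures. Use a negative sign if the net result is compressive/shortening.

2.45 mm

Internal axial forces (sectioning from the free end, tension +): N_DE = 15.8 kN, N_CD = 19.86 kN, N_BC = 32.66 kN, N_AB = 63.06 kN.
A_AB = 576 mm².
A_BC = 723.6 mm².
A_CD = 67.78 mm².
δ_AB = 63060·621/(576·113000) = 0.6017 mm
δ_BC = 32660·802/(723.6·113000) = 0.3203 mm
δ_CD = 19860·505/(67.78·113000) = 1.309 mm
δ_DE = 15800·226/(147·113000) = 0.215 mm
δ = Σδ_i = 2.446 mm.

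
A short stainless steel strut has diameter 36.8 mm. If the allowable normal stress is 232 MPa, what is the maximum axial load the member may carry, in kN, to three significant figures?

A = 1064 mm².
P_max = σ_allow · A = 232 · 1064 = 246800 N = 246.8 kN.

247 kN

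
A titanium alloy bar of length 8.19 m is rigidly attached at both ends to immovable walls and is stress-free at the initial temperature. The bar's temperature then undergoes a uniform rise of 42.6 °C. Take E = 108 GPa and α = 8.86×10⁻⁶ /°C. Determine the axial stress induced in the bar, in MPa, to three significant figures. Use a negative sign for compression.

-40.8 MPa

Free thermal expansion αLΔT = 8.86e-6 · 8190 · 42.6 = 3.091 mm.
The walls impose strain ε = −(3.091)/8190 = -3.7744e-04; σ = Eε = 108000 · -3.7744e-04 = -40.76 MPa.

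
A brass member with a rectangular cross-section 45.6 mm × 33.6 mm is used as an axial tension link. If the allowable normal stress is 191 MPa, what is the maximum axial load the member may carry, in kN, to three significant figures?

293 kN

A = 1532 mm².
P_max = σ_allow · A = 191 · 1532 = 292600 N = 292.6 kN.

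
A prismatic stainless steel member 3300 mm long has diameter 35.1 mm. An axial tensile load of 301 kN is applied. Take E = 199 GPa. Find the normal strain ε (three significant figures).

A = 967.6 mm².
σ = N/A = 311.1 MPa; ε = σ/E = 311.1/199000 = 1.563e-03.

0.00156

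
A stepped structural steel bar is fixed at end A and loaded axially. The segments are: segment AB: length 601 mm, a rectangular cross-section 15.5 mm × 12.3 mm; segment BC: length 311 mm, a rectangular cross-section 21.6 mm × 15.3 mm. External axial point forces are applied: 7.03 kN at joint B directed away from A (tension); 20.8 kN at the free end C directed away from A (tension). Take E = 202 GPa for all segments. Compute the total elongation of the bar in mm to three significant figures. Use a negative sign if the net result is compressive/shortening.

0.531 mm

Internal axial forces (sectioning from the free end, tension +): N_BC = 20.8 kN, N_AB = 27.83 kN.
A_AB = 190.7 mm².
A_BC = 330.5 mm².
δ_AB = 27830·601/(190.7·202000) = 0.4343 mm
δ_BC = 20800·311/(330.5·202000) = 0.0969 mm
δ = Σδ_i = 0.5312 mm.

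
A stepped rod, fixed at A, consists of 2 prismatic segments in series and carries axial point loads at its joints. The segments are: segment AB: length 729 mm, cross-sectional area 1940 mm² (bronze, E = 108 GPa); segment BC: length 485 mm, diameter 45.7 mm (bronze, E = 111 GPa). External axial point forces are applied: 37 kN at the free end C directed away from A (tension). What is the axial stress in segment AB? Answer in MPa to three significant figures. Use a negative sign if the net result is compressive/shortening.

19.1 MPa

Internal axial forces (sectioning from the free end, tension +): N_BC = 37 kN, N_AB = 37 kN.
σ_AB = N_AB/A_AB = 37000/1940 = 19.07 MPa.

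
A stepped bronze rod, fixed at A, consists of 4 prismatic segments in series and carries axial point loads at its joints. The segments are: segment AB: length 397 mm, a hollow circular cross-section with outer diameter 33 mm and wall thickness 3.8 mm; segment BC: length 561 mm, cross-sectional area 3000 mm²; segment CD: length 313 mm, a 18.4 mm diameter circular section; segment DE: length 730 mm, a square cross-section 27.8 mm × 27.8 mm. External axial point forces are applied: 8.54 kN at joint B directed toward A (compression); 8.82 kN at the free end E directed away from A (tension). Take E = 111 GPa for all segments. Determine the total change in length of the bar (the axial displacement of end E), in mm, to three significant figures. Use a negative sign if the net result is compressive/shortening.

Internal axial forces (sectioning from the free end, tension +): N_DE = 8.82 kN, N_CD = 8.82 kN, N_BC = 8.82 kN, N_AB = 0.28 kN.
A_AB = 348.6 mm².
A_CD = 265.9 mm².
A_DE = 772.8 mm².
δ_AB = 280·397/(348.6·111000) = 0.002873 mm
δ_BC = 8820·561/(3000·111000) = 0.01486 mm
δ_CD = 8820·313/(265.9·111000) = 0.09353 mm
δ_DE = 8820·730/(772.8·111000) = 0.07505 mm
δ = Σδ_i = 0.1863 mm.

0.186 mm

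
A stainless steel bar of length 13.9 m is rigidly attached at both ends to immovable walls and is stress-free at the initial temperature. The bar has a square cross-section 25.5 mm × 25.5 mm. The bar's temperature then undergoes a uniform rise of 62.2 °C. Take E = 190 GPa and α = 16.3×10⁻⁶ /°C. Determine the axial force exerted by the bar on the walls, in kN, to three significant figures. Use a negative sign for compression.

-125 kN

Free thermal expansion αLΔT = 16.3e-6 · 13900 · 62.2 = 14.09 mm.
The walls impose strain ε = −(14.09)/13900 = -1.0139e-03; σ = Eε = 190000 · -1.0139e-03 = -192.6 MPa.
Wall reaction R = σ·A = -192.6·650.2 = -125300 N = -125.3 kN.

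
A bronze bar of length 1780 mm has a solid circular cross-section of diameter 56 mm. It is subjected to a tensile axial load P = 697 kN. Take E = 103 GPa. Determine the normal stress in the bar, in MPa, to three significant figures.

A = 2463 mm².
σ = N/A = 697000/2463 = 283 MPa.

283 MPa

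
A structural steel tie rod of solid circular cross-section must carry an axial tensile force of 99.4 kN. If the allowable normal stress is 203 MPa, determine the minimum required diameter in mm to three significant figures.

Required area A ≥ P/σ_allow = 99400/203 = 489.7 mm².
For a solid circular section, d ≥ √(4A/π) = 24.97 mm.

25.0 mm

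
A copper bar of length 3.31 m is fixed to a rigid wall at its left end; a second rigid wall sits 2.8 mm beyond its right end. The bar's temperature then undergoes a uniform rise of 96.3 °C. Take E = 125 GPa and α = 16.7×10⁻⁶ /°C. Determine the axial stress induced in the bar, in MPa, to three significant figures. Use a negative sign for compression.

-95.3 MPa

Free thermal expansion αLΔT = 16.7e-6 · 3310 · 96.3 = 5.323 mm.
The walls engage after the gap closes; constrained expansion = 5.323 − 2.8 = 2.523 mm.
The walls impose strain ε = −(2.523)/3310 = -7.6229e-04; σ = Eε = 125000 · -7.6229e-04 = -95.29 MPa.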